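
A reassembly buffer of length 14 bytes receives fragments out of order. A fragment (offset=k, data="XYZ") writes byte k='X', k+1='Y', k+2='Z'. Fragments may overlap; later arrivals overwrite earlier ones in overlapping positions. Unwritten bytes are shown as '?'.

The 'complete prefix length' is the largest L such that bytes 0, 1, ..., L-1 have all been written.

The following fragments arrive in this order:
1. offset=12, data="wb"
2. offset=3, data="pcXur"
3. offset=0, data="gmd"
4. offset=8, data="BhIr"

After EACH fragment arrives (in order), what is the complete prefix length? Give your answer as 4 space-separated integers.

Fragment 1: offset=12 data="wb" -> buffer=????????????wb -> prefix_len=0
Fragment 2: offset=3 data="pcXur" -> buffer=???pcXur????wb -> prefix_len=0
Fragment 3: offset=0 data="gmd" -> buffer=gmdpcXur????wb -> prefix_len=8
Fragment 4: offset=8 data="BhIr" -> buffer=gmdpcXurBhIrwb -> prefix_len=14

Answer: 0 0 8 14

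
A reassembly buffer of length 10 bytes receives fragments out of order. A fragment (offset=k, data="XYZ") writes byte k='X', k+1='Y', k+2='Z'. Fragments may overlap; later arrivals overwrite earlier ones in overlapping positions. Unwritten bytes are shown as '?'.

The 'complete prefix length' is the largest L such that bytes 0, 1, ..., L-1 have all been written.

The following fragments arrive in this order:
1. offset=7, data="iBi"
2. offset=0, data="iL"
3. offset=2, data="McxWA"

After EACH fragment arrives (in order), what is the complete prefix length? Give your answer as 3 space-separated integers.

Answer: 0 2 10

Derivation:
Fragment 1: offset=7 data="iBi" -> buffer=???????iBi -> prefix_len=0
Fragment 2: offset=0 data="iL" -> buffer=iL?????iBi -> prefix_len=2
Fragment 3: offset=2 data="McxWA" -> buffer=iLMcxWAiBi -> prefix_len=10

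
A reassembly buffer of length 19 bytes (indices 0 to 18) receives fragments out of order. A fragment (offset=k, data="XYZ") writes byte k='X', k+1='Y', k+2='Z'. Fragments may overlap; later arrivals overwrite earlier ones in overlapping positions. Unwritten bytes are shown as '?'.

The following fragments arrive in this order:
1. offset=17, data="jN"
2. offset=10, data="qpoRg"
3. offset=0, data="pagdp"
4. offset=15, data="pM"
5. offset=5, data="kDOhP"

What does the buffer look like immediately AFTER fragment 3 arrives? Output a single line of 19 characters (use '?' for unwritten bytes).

Answer: pagdp?????qpoRg??jN

Derivation:
Fragment 1: offset=17 data="jN" -> buffer=?????????????????jN
Fragment 2: offset=10 data="qpoRg" -> buffer=??????????qpoRg??jN
Fragment 3: offset=0 data="pagdp" -> buffer=pagdp?????qpoRg??jN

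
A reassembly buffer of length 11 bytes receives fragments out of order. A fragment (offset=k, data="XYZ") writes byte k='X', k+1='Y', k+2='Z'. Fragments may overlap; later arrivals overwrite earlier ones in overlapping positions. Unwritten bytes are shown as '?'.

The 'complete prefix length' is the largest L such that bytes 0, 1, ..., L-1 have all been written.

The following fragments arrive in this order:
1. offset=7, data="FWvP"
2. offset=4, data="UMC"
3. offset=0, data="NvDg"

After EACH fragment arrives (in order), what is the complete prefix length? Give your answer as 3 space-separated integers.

Fragment 1: offset=7 data="FWvP" -> buffer=???????FWvP -> prefix_len=0
Fragment 2: offset=4 data="UMC" -> buffer=????UMCFWvP -> prefix_len=0
Fragment 3: offset=0 data="NvDg" -> buffer=NvDgUMCFWvP -> prefix_len=11

Answer: 0 0 11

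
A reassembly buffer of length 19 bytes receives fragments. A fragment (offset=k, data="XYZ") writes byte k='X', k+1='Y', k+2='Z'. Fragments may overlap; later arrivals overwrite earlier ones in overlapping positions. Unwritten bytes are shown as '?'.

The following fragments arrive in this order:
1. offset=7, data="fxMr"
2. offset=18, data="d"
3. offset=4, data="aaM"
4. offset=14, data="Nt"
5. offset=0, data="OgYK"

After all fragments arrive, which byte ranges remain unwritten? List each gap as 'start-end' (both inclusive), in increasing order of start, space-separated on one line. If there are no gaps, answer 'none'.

Answer: 11-13 16-17

Derivation:
Fragment 1: offset=7 len=4
Fragment 2: offset=18 len=1
Fragment 3: offset=4 len=3
Fragment 4: offset=14 len=2
Fragment 5: offset=0 len=4
Gaps: 11-13 16-17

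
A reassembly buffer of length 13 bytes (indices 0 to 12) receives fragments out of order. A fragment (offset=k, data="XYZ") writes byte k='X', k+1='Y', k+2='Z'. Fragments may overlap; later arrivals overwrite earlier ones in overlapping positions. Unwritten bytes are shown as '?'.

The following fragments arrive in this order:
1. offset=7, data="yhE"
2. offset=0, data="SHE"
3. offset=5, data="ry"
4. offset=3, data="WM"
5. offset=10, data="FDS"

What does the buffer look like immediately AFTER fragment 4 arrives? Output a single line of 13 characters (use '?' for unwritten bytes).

Fragment 1: offset=7 data="yhE" -> buffer=???????yhE???
Fragment 2: offset=0 data="SHE" -> buffer=SHE????yhE???
Fragment 3: offset=5 data="ry" -> buffer=SHE??ryyhE???
Fragment 4: offset=3 data="WM" -> buffer=SHEWMryyhE???

Answer: SHEWMryyhE???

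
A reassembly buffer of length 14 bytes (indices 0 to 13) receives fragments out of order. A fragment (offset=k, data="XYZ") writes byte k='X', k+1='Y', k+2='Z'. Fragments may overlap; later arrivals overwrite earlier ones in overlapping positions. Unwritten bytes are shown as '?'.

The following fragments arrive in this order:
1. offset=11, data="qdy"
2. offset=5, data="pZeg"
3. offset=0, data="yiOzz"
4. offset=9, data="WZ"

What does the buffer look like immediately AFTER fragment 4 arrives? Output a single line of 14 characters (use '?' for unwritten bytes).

Answer: yiOzzpZegWZqdy

Derivation:
Fragment 1: offset=11 data="qdy" -> buffer=???????????qdy
Fragment 2: offset=5 data="pZeg" -> buffer=?????pZeg??qdy
Fragment 3: offset=0 data="yiOzz" -> buffer=yiOzzpZeg??qdy
Fragment 4: offset=9 data="WZ" -> buffer=yiOzzpZegWZqdy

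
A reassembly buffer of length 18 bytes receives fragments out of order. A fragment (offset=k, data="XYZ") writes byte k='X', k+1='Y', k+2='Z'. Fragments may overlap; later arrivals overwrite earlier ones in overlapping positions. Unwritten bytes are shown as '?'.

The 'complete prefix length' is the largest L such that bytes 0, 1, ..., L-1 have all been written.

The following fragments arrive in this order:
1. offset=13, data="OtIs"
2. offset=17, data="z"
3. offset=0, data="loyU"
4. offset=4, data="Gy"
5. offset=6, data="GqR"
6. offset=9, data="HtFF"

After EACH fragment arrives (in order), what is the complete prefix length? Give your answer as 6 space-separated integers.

Fragment 1: offset=13 data="OtIs" -> buffer=?????????????OtIs? -> prefix_len=0
Fragment 2: offset=17 data="z" -> buffer=?????????????OtIsz -> prefix_len=0
Fragment 3: offset=0 data="loyU" -> buffer=loyU?????????OtIsz -> prefix_len=4
Fragment 4: offset=4 data="Gy" -> buffer=loyUGy???????OtIsz -> prefix_len=6
Fragment 5: offset=6 data="GqR" -> buffer=loyUGyGqR????OtIsz -> prefix_len=9
Fragment 6: offset=9 data="HtFF" -> buffer=loyUGyGqRHtFFOtIsz -> prefix_len=18

Answer: 0 0 4 6 9 18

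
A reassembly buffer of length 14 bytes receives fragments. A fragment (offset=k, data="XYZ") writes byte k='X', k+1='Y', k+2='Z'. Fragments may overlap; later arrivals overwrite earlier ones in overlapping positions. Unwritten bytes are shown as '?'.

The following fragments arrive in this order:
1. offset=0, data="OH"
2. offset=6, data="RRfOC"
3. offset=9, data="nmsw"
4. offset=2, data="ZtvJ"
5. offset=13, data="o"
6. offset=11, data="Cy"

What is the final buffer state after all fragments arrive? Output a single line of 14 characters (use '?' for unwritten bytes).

Answer: OHZtvJRRfnmCyo

Derivation:
Fragment 1: offset=0 data="OH" -> buffer=OH????????????
Fragment 2: offset=6 data="RRfOC" -> buffer=OH????RRfOC???
Fragment 3: offset=9 data="nmsw" -> buffer=OH????RRfnmsw?
Fragment 4: offset=2 data="ZtvJ" -> buffer=OHZtvJRRfnmsw?
Fragment 5: offset=13 data="o" -> buffer=OHZtvJRRfnmswo
Fragment 6: offset=11 data="Cy" -> buffer=OHZtvJRRfnmCyo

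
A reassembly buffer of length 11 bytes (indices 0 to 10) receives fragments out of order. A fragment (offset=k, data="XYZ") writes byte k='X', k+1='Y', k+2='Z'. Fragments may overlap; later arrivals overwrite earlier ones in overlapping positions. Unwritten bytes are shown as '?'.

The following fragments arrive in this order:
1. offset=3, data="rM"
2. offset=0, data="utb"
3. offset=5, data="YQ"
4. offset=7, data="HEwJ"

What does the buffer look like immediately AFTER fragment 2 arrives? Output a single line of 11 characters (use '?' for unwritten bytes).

Answer: utbrM??????

Derivation:
Fragment 1: offset=3 data="rM" -> buffer=???rM??????
Fragment 2: offset=0 data="utb" -> buffer=utbrM??????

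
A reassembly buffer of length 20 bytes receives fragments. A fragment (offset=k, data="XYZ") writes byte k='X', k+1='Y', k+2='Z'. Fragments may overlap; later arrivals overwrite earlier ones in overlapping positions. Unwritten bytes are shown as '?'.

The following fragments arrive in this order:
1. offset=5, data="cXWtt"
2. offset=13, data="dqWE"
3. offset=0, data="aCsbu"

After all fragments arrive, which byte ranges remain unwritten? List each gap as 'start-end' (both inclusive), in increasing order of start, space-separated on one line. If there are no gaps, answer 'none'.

Answer: 10-12 17-19

Derivation:
Fragment 1: offset=5 len=5
Fragment 2: offset=13 len=4
Fragment 3: offset=0 len=5
Gaps: 10-12 17-19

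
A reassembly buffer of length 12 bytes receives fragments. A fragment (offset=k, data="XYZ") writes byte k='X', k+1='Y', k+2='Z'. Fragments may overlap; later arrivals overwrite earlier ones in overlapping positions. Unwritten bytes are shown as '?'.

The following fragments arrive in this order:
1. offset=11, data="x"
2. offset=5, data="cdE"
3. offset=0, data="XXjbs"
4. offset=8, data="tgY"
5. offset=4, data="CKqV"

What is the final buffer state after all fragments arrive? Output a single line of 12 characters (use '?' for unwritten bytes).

Fragment 1: offset=11 data="x" -> buffer=???????????x
Fragment 2: offset=5 data="cdE" -> buffer=?????cdE???x
Fragment 3: offset=0 data="XXjbs" -> buffer=XXjbscdE???x
Fragment 4: offset=8 data="tgY" -> buffer=XXjbscdEtgYx
Fragment 5: offset=4 data="CKqV" -> buffer=XXjbCKqVtgYx

Answer: XXjbCKqVtgYx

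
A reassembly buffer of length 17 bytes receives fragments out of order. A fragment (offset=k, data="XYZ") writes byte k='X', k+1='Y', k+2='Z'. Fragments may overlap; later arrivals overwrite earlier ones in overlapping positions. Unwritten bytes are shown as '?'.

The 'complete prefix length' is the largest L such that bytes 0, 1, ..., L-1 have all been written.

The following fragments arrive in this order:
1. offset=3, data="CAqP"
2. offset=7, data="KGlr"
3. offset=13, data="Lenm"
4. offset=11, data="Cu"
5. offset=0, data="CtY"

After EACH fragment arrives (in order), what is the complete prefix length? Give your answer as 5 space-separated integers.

Answer: 0 0 0 0 17

Derivation:
Fragment 1: offset=3 data="CAqP" -> buffer=???CAqP?????????? -> prefix_len=0
Fragment 2: offset=7 data="KGlr" -> buffer=???CAqPKGlr?????? -> prefix_len=0
Fragment 3: offset=13 data="Lenm" -> buffer=???CAqPKGlr??Lenm -> prefix_len=0
Fragment 4: offset=11 data="Cu" -> buffer=???CAqPKGlrCuLenm -> prefix_len=0
Fragment 5: offset=0 data="CtY" -> buffer=CtYCAqPKGlrCuLenm -> prefix_len=17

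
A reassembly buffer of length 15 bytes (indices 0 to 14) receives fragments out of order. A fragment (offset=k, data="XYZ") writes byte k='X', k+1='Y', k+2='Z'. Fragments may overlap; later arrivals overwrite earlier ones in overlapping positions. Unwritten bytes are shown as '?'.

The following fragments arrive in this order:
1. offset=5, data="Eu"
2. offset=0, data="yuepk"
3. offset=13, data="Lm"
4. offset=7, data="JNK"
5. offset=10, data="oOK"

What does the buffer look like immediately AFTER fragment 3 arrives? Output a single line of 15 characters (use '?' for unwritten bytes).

Fragment 1: offset=5 data="Eu" -> buffer=?????Eu????????
Fragment 2: offset=0 data="yuepk" -> buffer=yuepkEu????????
Fragment 3: offset=13 data="Lm" -> buffer=yuepkEu??????Lm

Answer: yuepkEu??????Lm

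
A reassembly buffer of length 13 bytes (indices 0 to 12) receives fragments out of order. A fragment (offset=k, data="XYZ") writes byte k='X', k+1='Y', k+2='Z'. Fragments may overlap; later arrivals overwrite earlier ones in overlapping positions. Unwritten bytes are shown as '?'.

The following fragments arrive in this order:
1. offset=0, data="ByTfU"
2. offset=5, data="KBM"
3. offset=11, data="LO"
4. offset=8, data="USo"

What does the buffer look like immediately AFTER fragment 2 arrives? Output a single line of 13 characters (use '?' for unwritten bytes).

Answer: ByTfUKBM?????

Derivation:
Fragment 1: offset=0 data="ByTfU" -> buffer=ByTfU????????
Fragment 2: offset=5 data="KBM" -> buffer=ByTfUKBM?????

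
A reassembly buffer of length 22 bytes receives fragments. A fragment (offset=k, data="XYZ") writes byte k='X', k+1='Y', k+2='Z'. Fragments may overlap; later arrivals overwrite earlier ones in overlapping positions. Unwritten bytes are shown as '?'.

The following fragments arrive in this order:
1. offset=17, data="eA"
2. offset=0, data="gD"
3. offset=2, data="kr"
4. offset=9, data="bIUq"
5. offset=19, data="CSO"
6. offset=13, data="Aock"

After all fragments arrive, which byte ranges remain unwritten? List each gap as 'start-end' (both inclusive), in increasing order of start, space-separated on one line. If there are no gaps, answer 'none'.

Answer: 4-8

Derivation:
Fragment 1: offset=17 len=2
Fragment 2: offset=0 len=2
Fragment 3: offset=2 len=2
Fragment 4: offset=9 len=4
Fragment 5: offset=19 len=3
Fragment 6: offset=13 len=4
Gaps: 4-8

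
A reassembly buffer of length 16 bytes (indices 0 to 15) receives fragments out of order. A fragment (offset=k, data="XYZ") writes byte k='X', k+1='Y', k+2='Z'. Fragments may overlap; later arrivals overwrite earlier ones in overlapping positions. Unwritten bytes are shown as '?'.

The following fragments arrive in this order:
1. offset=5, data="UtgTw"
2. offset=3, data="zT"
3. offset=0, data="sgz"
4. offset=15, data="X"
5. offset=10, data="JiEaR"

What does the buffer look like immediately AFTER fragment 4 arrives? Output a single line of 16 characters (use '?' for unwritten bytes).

Answer: sgzzTUtgTw?????X

Derivation:
Fragment 1: offset=5 data="UtgTw" -> buffer=?????UtgTw??????
Fragment 2: offset=3 data="zT" -> buffer=???zTUtgTw??????
Fragment 3: offset=0 data="sgz" -> buffer=sgzzTUtgTw??????
Fragment 4: offset=15 data="X" -> buffer=sgzzTUtgTw?????X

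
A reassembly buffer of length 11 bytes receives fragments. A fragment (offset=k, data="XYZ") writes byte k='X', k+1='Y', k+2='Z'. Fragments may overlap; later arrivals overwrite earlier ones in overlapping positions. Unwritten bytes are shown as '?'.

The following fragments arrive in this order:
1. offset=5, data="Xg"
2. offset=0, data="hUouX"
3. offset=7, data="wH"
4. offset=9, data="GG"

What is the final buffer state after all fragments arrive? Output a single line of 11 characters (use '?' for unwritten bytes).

Fragment 1: offset=5 data="Xg" -> buffer=?????Xg????
Fragment 2: offset=0 data="hUouX" -> buffer=hUouXXg????
Fragment 3: offset=7 data="wH" -> buffer=hUouXXgwH??
Fragment 4: offset=9 data="GG" -> buffer=hUouXXgwHGG

Answer: hUouXXgwHGG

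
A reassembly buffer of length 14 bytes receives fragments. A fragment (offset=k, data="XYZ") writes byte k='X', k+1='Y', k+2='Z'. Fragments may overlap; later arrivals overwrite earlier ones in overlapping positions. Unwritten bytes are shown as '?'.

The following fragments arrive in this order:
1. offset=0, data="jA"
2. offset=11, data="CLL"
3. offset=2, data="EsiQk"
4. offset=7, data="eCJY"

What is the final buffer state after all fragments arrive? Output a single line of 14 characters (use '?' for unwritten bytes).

Fragment 1: offset=0 data="jA" -> buffer=jA????????????
Fragment 2: offset=11 data="CLL" -> buffer=jA?????????CLL
Fragment 3: offset=2 data="EsiQk" -> buffer=jAEsiQk????CLL
Fragment 4: offset=7 data="eCJY" -> buffer=jAEsiQkeCJYCLL

Answer: jAEsiQkeCJYCLL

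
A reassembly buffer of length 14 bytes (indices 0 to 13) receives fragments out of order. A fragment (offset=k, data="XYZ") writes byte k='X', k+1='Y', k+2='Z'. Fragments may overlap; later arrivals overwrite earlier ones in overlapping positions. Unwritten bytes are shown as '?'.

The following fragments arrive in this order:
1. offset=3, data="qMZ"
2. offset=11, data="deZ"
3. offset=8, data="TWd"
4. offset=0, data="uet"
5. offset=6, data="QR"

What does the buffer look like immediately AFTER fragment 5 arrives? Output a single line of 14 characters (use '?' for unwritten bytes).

Fragment 1: offset=3 data="qMZ" -> buffer=???qMZ????????
Fragment 2: offset=11 data="deZ" -> buffer=???qMZ?????deZ
Fragment 3: offset=8 data="TWd" -> buffer=???qMZ??TWddeZ
Fragment 4: offset=0 data="uet" -> buffer=uetqMZ??TWddeZ
Fragment 5: offset=6 data="QR" -> buffer=uetqMZQRTWddeZ

Answer: uetqMZQRTWddeZ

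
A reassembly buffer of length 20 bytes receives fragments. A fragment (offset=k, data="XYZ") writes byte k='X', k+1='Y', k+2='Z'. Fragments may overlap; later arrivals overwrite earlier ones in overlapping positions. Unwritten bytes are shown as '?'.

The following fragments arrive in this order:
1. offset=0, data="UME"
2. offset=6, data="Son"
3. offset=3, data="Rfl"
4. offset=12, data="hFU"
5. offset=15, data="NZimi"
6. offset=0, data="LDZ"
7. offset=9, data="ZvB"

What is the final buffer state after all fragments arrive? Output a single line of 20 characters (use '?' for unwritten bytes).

Fragment 1: offset=0 data="UME" -> buffer=UME?????????????????
Fragment 2: offset=6 data="Son" -> buffer=UME???Son???????????
Fragment 3: offset=3 data="Rfl" -> buffer=UMERflSon???????????
Fragment 4: offset=12 data="hFU" -> buffer=UMERflSon???hFU?????
Fragment 5: offset=15 data="NZimi" -> buffer=UMERflSon???hFUNZimi
Fragment 6: offset=0 data="LDZ" -> buffer=LDZRflSon???hFUNZimi
Fragment 7: offset=9 data="ZvB" -> buffer=LDZRflSonZvBhFUNZimi

Answer: LDZRflSonZvBhFUNZimi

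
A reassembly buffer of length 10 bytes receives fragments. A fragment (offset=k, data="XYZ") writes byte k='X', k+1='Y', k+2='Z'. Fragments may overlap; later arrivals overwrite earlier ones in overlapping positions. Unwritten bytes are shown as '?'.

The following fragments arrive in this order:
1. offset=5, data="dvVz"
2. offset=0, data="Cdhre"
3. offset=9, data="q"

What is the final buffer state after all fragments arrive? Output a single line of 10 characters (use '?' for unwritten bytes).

Answer: CdhredvVzq

Derivation:
Fragment 1: offset=5 data="dvVz" -> buffer=?????dvVz?
Fragment 2: offset=0 data="Cdhre" -> buffer=CdhredvVz?
Fragment 3: offset=9 data="q" -> buffer=CdhredvVzq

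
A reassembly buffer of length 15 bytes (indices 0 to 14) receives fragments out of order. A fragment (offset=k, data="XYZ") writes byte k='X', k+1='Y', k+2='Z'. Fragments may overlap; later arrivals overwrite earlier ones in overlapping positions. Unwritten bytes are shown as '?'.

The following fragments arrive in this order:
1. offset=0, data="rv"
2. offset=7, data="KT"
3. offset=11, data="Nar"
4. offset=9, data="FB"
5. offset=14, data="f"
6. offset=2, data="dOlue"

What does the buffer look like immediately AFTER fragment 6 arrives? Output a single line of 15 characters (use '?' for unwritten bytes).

Answer: rvdOlueKTFBNarf

Derivation:
Fragment 1: offset=0 data="rv" -> buffer=rv?????????????
Fragment 2: offset=7 data="KT" -> buffer=rv?????KT??????
Fragment 3: offset=11 data="Nar" -> buffer=rv?????KT??Nar?
Fragment 4: offset=9 data="FB" -> buffer=rv?????KTFBNar?
Fragment 5: offset=14 data="f" -> buffer=rv?????KTFBNarf
Fragment 6: offset=2 data="dOlue" -> buffer=rvdOlueKTFBNarf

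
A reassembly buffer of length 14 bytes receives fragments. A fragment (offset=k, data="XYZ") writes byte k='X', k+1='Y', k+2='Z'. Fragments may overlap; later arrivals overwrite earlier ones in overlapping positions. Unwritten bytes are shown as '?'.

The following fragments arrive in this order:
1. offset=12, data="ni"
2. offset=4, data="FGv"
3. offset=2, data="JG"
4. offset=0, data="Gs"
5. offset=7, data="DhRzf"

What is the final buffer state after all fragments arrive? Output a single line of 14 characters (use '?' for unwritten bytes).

Answer: GsJGFGvDhRzfni

Derivation:
Fragment 1: offset=12 data="ni" -> buffer=????????????ni
Fragment 2: offset=4 data="FGv" -> buffer=????FGv?????ni
Fragment 3: offset=2 data="JG" -> buffer=??JGFGv?????ni
Fragment 4: offset=0 data="Gs" -> buffer=GsJGFGv?????ni
Fragment 5: offset=7 data="DhRzf" -> buffer=GsJGFGvDhRzfni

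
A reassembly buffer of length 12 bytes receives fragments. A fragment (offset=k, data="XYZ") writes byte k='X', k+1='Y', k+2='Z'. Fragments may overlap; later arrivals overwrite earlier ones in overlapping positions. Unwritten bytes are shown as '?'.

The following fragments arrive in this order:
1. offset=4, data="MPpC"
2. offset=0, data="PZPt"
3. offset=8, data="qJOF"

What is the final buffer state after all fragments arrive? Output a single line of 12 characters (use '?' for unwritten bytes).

Answer: PZPtMPpCqJOF

Derivation:
Fragment 1: offset=4 data="MPpC" -> buffer=????MPpC????
Fragment 2: offset=0 data="PZPt" -> buffer=PZPtMPpC????
Fragment 3: offset=8 data="qJOF" -> buffer=PZPtMPpCqJOF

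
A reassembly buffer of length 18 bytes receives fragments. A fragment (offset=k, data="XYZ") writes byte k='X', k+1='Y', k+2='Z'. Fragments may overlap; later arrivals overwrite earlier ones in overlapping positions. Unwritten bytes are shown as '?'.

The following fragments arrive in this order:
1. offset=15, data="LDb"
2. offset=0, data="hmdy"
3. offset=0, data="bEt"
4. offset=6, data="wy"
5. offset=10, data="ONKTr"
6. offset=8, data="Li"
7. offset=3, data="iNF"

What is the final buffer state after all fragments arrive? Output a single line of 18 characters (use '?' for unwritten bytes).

Answer: bEtiNFwyLiONKTrLDb

Derivation:
Fragment 1: offset=15 data="LDb" -> buffer=???????????????LDb
Fragment 2: offset=0 data="hmdy" -> buffer=hmdy???????????LDb
Fragment 3: offset=0 data="bEt" -> buffer=bEty???????????LDb
Fragment 4: offset=6 data="wy" -> buffer=bEty??wy???????LDb
Fragment 5: offset=10 data="ONKTr" -> buffer=bEty??wy??ONKTrLDb
Fragment 6: offset=8 data="Li" -> buffer=bEty??wyLiONKTrLDb
Fragment 7: offset=3 data="iNF" -> buffer=bEtiNFwyLiONKTrLDb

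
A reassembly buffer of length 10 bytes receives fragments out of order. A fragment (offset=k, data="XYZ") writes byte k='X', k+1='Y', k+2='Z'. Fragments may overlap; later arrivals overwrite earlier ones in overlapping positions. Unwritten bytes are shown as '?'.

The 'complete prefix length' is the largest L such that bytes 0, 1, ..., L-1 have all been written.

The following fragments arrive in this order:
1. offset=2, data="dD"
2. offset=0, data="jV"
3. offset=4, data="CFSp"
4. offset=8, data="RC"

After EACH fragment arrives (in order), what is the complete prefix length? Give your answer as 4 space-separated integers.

Answer: 0 4 8 10

Derivation:
Fragment 1: offset=2 data="dD" -> buffer=??dD?????? -> prefix_len=0
Fragment 2: offset=0 data="jV" -> buffer=jVdD?????? -> prefix_len=4
Fragment 3: offset=4 data="CFSp" -> buffer=jVdDCFSp?? -> prefix_len=8
Fragment 4: offset=8 data="RC" -> buffer=jVdDCFSpRC -> prefix_len=10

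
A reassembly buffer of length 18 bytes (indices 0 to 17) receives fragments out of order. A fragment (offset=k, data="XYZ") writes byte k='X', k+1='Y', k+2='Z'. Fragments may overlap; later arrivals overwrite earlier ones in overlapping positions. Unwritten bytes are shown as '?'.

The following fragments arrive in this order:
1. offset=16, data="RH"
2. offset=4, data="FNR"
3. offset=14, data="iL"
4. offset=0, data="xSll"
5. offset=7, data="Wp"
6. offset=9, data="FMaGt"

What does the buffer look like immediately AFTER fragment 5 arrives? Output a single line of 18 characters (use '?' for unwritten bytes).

Answer: xSllFNRWp?????iLRH

Derivation:
Fragment 1: offset=16 data="RH" -> buffer=????????????????RH
Fragment 2: offset=4 data="FNR" -> buffer=????FNR?????????RH
Fragment 3: offset=14 data="iL" -> buffer=????FNR???????iLRH
Fragment 4: offset=0 data="xSll" -> buffer=xSllFNR???????iLRH
Fragment 5: offset=7 data="Wp" -> buffer=xSllFNRWp?????iLRH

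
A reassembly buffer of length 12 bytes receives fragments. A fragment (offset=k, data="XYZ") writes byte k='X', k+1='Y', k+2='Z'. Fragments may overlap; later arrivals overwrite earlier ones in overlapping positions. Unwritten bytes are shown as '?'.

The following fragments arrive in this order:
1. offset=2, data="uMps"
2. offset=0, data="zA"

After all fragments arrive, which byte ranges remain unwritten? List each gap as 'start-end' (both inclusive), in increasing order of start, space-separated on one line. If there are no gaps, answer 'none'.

Answer: 6-11

Derivation:
Fragment 1: offset=2 len=4
Fragment 2: offset=0 len=2
Gaps: 6-11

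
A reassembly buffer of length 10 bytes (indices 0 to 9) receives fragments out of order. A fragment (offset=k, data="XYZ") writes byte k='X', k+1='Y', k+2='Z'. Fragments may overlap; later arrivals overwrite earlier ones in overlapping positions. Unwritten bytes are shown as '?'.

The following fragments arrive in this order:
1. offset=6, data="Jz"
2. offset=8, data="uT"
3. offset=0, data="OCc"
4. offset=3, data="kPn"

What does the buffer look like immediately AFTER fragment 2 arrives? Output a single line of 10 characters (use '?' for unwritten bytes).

Answer: ??????JzuT

Derivation:
Fragment 1: offset=6 data="Jz" -> buffer=??????Jz??
Fragment 2: offset=8 data="uT" -> buffer=??????JzuT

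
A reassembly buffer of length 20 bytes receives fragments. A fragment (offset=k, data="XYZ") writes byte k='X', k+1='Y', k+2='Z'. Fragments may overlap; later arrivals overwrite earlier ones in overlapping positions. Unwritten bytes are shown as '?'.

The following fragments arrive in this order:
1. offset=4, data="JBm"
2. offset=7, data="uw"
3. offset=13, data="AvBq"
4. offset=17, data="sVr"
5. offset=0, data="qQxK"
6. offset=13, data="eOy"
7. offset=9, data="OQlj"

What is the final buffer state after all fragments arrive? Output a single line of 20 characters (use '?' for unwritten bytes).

Fragment 1: offset=4 data="JBm" -> buffer=????JBm?????????????
Fragment 2: offset=7 data="uw" -> buffer=????JBmuw???????????
Fragment 3: offset=13 data="AvBq" -> buffer=????JBmuw????AvBq???
Fragment 4: offset=17 data="sVr" -> buffer=????JBmuw????AvBqsVr
Fragment 5: offset=0 data="qQxK" -> buffer=qQxKJBmuw????AvBqsVr
Fragment 6: offset=13 data="eOy" -> buffer=qQxKJBmuw????eOyqsVr
Fragment 7: offset=9 data="OQlj" -> buffer=qQxKJBmuwOQljeOyqsVr

Answer: qQxKJBmuwOQljeOyqsVr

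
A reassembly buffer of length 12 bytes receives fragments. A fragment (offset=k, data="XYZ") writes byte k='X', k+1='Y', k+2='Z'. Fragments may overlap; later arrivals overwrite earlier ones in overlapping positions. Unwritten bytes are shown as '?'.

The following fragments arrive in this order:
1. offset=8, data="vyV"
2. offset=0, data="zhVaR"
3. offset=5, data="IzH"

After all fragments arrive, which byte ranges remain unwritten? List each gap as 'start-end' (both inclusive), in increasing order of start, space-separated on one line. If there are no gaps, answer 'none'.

Answer: 11-11

Derivation:
Fragment 1: offset=8 len=3
Fragment 2: offset=0 len=5
Fragment 3: offset=5 len=3
Gaps: 11-11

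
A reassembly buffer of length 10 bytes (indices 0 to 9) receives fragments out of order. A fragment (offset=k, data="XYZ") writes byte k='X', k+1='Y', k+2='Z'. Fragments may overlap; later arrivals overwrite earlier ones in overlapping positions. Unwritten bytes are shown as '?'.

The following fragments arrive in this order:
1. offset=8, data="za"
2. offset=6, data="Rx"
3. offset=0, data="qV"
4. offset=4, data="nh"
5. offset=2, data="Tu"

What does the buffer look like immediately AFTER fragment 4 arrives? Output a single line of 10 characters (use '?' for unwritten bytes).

Fragment 1: offset=8 data="za" -> buffer=????????za
Fragment 2: offset=6 data="Rx" -> buffer=??????Rxza
Fragment 3: offset=0 data="qV" -> buffer=qV????Rxza
Fragment 4: offset=4 data="nh" -> buffer=qV??nhRxza

Answer: qV??nhRxza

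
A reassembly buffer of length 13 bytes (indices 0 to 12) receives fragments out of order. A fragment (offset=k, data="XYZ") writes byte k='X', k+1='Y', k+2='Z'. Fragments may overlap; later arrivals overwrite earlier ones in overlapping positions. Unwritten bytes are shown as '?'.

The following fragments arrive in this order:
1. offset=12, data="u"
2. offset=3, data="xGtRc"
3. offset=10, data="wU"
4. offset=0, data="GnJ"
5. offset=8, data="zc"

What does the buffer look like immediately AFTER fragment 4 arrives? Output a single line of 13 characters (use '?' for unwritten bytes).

Fragment 1: offset=12 data="u" -> buffer=????????????u
Fragment 2: offset=3 data="xGtRc" -> buffer=???xGtRc????u
Fragment 3: offset=10 data="wU" -> buffer=???xGtRc??wUu
Fragment 4: offset=0 data="GnJ" -> buffer=GnJxGtRc??wUu

Answer: GnJxGtRc??wUu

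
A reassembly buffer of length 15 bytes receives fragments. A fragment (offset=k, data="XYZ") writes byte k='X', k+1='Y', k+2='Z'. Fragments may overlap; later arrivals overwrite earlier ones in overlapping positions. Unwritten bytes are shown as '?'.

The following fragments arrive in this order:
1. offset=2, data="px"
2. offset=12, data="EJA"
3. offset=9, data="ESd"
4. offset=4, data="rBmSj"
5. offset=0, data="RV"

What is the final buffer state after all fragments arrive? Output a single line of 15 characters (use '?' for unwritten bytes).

Answer: RVpxrBmSjESdEJA

Derivation:
Fragment 1: offset=2 data="px" -> buffer=??px???????????
Fragment 2: offset=12 data="EJA" -> buffer=??px????????EJA
Fragment 3: offset=9 data="ESd" -> buffer=??px?????ESdEJA
Fragment 4: offset=4 data="rBmSj" -> buffer=??pxrBmSjESdEJA
Fragment 5: offset=0 data="RV" -> buffer=RVpxrBmSjESdEJA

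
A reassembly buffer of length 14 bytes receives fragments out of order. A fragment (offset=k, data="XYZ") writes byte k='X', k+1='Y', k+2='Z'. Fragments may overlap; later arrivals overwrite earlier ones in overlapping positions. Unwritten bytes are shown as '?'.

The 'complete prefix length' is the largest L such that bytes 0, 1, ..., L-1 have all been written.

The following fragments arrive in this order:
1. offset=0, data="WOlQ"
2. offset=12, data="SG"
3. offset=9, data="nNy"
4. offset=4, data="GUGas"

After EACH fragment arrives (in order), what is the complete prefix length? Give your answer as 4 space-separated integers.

Answer: 4 4 4 14

Derivation:
Fragment 1: offset=0 data="WOlQ" -> buffer=WOlQ?????????? -> prefix_len=4
Fragment 2: offset=12 data="SG" -> buffer=WOlQ????????SG -> prefix_len=4
Fragment 3: offset=9 data="nNy" -> buffer=WOlQ?????nNySG -> prefix_len=4
Fragment 4: offset=4 data="GUGas" -> buffer=WOlQGUGasnNySG -> prefix_len=14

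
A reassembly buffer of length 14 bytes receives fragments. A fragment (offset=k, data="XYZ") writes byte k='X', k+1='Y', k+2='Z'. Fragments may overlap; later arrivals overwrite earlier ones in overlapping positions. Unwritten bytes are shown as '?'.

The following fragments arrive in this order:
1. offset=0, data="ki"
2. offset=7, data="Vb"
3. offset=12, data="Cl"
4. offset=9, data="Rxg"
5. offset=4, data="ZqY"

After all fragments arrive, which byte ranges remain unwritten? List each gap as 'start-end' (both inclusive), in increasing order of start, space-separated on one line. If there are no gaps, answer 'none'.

Answer: 2-3

Derivation:
Fragment 1: offset=0 len=2
Fragment 2: offset=7 len=2
Fragment 3: offset=12 len=2
Fragment 4: offset=9 len=3
Fragment 5: offset=4 len=3
Gaps: 2-3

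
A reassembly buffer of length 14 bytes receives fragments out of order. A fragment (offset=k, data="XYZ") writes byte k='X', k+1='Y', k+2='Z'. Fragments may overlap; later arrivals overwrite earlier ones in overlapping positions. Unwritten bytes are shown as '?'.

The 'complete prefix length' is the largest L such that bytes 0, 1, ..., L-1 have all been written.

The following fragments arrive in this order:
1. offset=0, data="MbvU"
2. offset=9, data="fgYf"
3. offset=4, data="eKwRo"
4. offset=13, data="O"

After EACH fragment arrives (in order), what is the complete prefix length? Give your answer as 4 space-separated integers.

Fragment 1: offset=0 data="MbvU" -> buffer=MbvU?????????? -> prefix_len=4
Fragment 2: offset=9 data="fgYf" -> buffer=MbvU?????fgYf? -> prefix_len=4
Fragment 3: offset=4 data="eKwRo" -> buffer=MbvUeKwRofgYf? -> prefix_len=13
Fragment 4: offset=13 data="O" -> buffer=MbvUeKwRofgYfO -> prefix_len=14

Answer: 4 4 13 14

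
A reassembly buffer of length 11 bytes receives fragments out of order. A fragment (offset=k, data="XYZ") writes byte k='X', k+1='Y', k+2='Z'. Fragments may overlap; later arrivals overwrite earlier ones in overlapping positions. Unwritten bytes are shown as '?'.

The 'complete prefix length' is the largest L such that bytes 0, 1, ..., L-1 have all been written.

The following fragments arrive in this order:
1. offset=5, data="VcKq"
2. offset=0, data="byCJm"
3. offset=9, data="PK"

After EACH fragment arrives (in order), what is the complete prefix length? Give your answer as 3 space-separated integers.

Fragment 1: offset=5 data="VcKq" -> buffer=?????VcKq?? -> prefix_len=0
Fragment 2: offset=0 data="byCJm" -> buffer=byCJmVcKq?? -> prefix_len=9
Fragment 3: offset=9 data="PK" -> buffer=byCJmVcKqPK -> prefix_len=11

Answer: 0 9 11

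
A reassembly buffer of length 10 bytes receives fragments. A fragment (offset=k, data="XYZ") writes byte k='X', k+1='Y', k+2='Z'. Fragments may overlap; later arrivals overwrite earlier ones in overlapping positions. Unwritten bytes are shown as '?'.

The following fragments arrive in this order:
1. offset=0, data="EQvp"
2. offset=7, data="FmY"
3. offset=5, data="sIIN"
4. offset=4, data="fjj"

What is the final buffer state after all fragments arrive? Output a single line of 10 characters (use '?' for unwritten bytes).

Fragment 1: offset=0 data="EQvp" -> buffer=EQvp??????
Fragment 2: offset=7 data="FmY" -> buffer=EQvp???FmY
Fragment 3: offset=5 data="sIIN" -> buffer=EQvp?sIINY
Fragment 4: offset=4 data="fjj" -> buffer=EQvpfjjINY

Answer: EQvpfjjINY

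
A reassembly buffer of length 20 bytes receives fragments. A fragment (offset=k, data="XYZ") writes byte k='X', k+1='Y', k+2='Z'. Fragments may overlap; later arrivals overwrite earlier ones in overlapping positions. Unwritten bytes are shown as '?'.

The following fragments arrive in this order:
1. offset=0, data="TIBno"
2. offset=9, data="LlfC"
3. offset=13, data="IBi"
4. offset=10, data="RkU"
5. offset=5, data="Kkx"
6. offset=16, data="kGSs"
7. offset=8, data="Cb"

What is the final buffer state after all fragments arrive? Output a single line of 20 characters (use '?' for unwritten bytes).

Answer: TIBnoKkxCbRkUIBikGSs

Derivation:
Fragment 1: offset=0 data="TIBno" -> buffer=TIBno???????????????
Fragment 2: offset=9 data="LlfC" -> buffer=TIBno????LlfC???????
Fragment 3: offset=13 data="IBi" -> buffer=TIBno????LlfCIBi????
Fragment 4: offset=10 data="RkU" -> buffer=TIBno????LRkUIBi????
Fragment 5: offset=5 data="Kkx" -> buffer=TIBnoKkx?LRkUIBi????
Fragment 6: offset=16 data="kGSs" -> buffer=TIBnoKkx?LRkUIBikGSs
Fragment 7: offset=8 data="Cb" -> buffer=TIBnoKkxCbRkUIBikGSs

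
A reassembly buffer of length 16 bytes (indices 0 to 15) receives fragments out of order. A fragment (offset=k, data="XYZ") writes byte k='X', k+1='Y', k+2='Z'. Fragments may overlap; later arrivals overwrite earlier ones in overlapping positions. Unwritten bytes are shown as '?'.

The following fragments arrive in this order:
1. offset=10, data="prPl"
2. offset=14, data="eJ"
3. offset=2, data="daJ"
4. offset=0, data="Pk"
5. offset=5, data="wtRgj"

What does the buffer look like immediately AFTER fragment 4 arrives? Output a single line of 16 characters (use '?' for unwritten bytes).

Fragment 1: offset=10 data="prPl" -> buffer=??????????prPl??
Fragment 2: offset=14 data="eJ" -> buffer=??????????prPleJ
Fragment 3: offset=2 data="daJ" -> buffer=??daJ?????prPleJ
Fragment 4: offset=0 data="Pk" -> buffer=PkdaJ?????prPleJ

Answer: PkdaJ?????prPleJ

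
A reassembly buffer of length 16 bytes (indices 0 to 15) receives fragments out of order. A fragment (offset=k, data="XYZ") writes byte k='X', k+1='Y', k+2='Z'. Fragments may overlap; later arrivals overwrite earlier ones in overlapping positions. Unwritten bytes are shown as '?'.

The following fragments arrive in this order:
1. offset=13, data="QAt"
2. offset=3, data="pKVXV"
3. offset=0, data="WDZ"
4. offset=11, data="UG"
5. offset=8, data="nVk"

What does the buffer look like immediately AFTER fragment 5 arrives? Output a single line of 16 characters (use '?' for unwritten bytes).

Answer: WDZpKVXVnVkUGQAt

Derivation:
Fragment 1: offset=13 data="QAt" -> buffer=?????????????QAt
Fragment 2: offset=3 data="pKVXV" -> buffer=???pKVXV?????QAt
Fragment 3: offset=0 data="WDZ" -> buffer=WDZpKVXV?????QAt
Fragment 4: offset=11 data="UG" -> buffer=WDZpKVXV???UGQAt
Fragment 5: offset=8 data="nVk" -> buffer=WDZpKVXVnVkUGQAt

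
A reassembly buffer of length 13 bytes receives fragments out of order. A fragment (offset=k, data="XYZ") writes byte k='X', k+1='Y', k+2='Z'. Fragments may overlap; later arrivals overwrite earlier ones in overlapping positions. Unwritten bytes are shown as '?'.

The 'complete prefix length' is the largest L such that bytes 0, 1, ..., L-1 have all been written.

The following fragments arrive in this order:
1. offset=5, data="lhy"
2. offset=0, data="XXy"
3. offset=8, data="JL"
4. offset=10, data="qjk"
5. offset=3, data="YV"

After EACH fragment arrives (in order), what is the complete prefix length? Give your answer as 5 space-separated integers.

Fragment 1: offset=5 data="lhy" -> buffer=?????lhy????? -> prefix_len=0
Fragment 2: offset=0 data="XXy" -> buffer=XXy??lhy????? -> prefix_len=3
Fragment 3: offset=8 data="JL" -> buffer=XXy??lhyJL??? -> prefix_len=3
Fragment 4: offset=10 data="qjk" -> buffer=XXy??lhyJLqjk -> prefix_len=3
Fragment 5: offset=3 data="YV" -> buffer=XXyYVlhyJLqjk -> prefix_len=13

Answer: 0 3 3 3 13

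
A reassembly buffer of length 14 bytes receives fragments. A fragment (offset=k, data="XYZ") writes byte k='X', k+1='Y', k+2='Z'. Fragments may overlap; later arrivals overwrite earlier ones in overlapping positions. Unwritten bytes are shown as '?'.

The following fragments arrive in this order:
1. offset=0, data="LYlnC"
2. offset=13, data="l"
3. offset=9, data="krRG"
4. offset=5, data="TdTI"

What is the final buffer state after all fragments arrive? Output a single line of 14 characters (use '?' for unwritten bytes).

Answer: LYlnCTdTIkrRGl

Derivation:
Fragment 1: offset=0 data="LYlnC" -> buffer=LYlnC?????????
Fragment 2: offset=13 data="l" -> buffer=LYlnC????????l
Fragment 3: offset=9 data="krRG" -> buffer=LYlnC????krRGl
Fragment 4: offset=5 data="TdTI" -> buffer=LYlnCTdTIkrRGl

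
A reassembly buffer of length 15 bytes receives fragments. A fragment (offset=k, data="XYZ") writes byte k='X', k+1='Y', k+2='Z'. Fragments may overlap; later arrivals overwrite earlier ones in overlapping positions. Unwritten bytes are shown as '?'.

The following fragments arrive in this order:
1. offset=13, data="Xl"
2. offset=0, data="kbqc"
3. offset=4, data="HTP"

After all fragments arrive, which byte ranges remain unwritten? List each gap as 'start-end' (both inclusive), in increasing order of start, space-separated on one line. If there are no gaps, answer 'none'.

Fragment 1: offset=13 len=2
Fragment 2: offset=0 len=4
Fragment 3: offset=4 len=3
Gaps: 7-12

Answer: 7-12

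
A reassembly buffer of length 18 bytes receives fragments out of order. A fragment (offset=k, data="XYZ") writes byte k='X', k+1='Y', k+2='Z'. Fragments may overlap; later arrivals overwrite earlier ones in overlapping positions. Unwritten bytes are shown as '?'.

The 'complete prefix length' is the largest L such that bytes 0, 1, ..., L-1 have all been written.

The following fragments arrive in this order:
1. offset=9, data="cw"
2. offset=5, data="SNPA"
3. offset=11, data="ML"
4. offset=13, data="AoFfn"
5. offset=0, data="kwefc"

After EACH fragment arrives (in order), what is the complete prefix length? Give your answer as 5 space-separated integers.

Answer: 0 0 0 0 18

Derivation:
Fragment 1: offset=9 data="cw" -> buffer=?????????cw??????? -> prefix_len=0
Fragment 2: offset=5 data="SNPA" -> buffer=?????SNPAcw??????? -> prefix_len=0
Fragment 3: offset=11 data="ML" -> buffer=?????SNPAcwML????? -> prefix_len=0
Fragment 4: offset=13 data="AoFfn" -> buffer=?????SNPAcwMLAoFfn -> prefix_len=0
Fragment 5: offset=0 data="kwefc" -> buffer=kwefcSNPAcwMLAoFfn -> prefix_len=18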